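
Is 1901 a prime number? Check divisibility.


Check divisors up to sqrt(1901) = 43.6005
No divisors found.
1901 is prime.

Yes, 1901 is prime


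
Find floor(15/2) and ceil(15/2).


15/2 = 7.5000
floor = 7
ceil = 8

floor = 7, ceil = 8


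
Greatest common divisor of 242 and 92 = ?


242 = 2 * 92 + 58
92 = 1 * 58 + 34
58 = 1 * 34 + 24
34 = 1 * 24 + 10
24 = 2 * 10 + 4
10 = 2 * 4 + 2
4 = 2 * 2 + 0
GCD = 2


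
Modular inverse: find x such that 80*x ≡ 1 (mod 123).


Use the extended Euclidean algorithm on (123, 80); each row r = 123*s + 80*t:
r=123, s=1, t=0
r=80, s=0, t=1
q=1: r=43, s=1, t=-1   [123*(1) + 80*(-1) = 43]
q=1: r=37, s=-1, t=2   [123*(-1) + 80*(2) = 37]
q=1: r=6, s=2, t=-3   [123*(2) + 80*(-3) = 6]
q=6: r=1, s=-13, t=20   [123*(-13) + 80*(20) = 1]
q=6: r=0, s=80, t=-123   [123*(80) + 80*(-123) = 0]
GCD = 1 with t = 20, so 80*(20) ≡ 1 (mod 123)
Inverse = 20 mod 123 = 20
Check: 80 * 20 = 1600 ≡ 1 (mod 123)

80^(-1) ≡ 20 (mod 123)


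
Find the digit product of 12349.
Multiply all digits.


1 × 2 × 3 × 4 × 9 = 216


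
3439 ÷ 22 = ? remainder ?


3439 = 22 * 156 + 7
Check: 3432 + 7 = 3439

q = 156, r = 7


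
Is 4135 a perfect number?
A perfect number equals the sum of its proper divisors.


Proper divisors of 4135: 1, 5, 827
Sum = 1 + 5 + 827 = 833

No, 4135 is not perfect (833 ≠ 4135)


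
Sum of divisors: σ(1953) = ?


Divisors of 1953: 1, 3, 7, 9, 21, 31, 63, 93, 217, 279, 651, 1953
Sum = 1 + 3 + 7 + 9 + 21 + 31 + 63 + 93 + 217 + 279 + 651 + 1953 = 3328

σ(1953) = 3328


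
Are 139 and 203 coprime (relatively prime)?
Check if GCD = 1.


Euclidean algorithm:
203 = 1 * 139 + 64
139 = 2 * 64 + 11
64 = 5 * 11 + 9
11 = 1 * 9 + 2
9 = 4 * 2 + 1
2 = 2 * 1 + 0
GCD(139, 203) = 1

Yes, coprime (GCD = 1)


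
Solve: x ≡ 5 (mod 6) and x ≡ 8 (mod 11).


M = 6*11 = 66
M1 = M/6 = 11, M2 = M/11 = 6
M1^(-1) mod 6 = 5, M2^(-1) mod 11 = 2
x = 5*11*5 + 8*6*2 = 371
371 mod 66 = 41
Check: 41 mod 6 = 5 ✓, 41 mod 11 = 8 ✓

x ≡ 41 (mod 66)


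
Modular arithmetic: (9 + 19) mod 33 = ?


9 + 19 = 28
28 mod 33 = 28


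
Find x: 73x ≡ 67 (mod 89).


GCD(73, 89) = 1, unique solution
a^(-1) mod 89 = 50
x = 50 * 67 mod 89 = 57

x ≡ 57 (mod 89)


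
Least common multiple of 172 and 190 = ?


GCD(172, 190) = 2
LCM = 172*190/2 = 32680/2 = 16340

LCM = 16340


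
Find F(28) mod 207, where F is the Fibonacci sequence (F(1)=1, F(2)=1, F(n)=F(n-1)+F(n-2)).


F(k) mod 207 for k=1..28:
1, 1, 2, 3, 5, 8, 13, 21, 34, 55, 89, 144, 26, 170, 196, 159, 148, 100, 41, 141, 182, 116, 91, 0, 91, 91, 182, 66
F(28) mod 207 = 66


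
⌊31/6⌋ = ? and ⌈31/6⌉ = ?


31/6 = 5.1667
floor = 5
ceil = 6

floor = 5, ceil = 6


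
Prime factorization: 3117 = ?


3117 / 3 = 1039
1039 / 1039 = 1
3117 = 3 × 1039


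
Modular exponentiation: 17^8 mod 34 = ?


17^1 mod 34 = 17
17^2 mod 34 = 17
17^3 mod 34 = 17
17^4 mod 34 = 17
17^5 mod 34 = 17
17^6 mod 34 = 17
17^7 mod 34 = 17
17^8 mod 34 = 17


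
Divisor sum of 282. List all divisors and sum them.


Divisors of 282: 1, 2, 3, 6, 47, 94, 141, 282
Sum = 1 + 2 + 3 + 6 + 47 + 94 + 141 + 282 = 576

σ(282) = 576


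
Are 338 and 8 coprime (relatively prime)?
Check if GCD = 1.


Euclidean algorithm:
338 = 42 * 8 + 2
8 = 4 * 2 + 0
GCD(338, 8) = 2

No, not coprime (GCD = 2)


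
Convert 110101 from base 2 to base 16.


110101 (base 2) = 53 (decimal)
53 (decimal) = 35 (base 16)


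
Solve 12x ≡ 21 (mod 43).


GCD(12, 43) = 1, unique solution
a^(-1) mod 43 = 18
x = 18 * 21 mod 43 = 34

x ≡ 34 (mod 43)


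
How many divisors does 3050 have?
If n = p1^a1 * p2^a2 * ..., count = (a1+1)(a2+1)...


3050 = 2^1 × 5^2 × 61^1
d(3050) = (1+1) × (2+1) × (1+1) = 12

12 divisors


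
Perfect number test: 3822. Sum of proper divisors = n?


Proper divisors of 3822: 1, 2, 3, 6, 7, 13, 14, 21, 26, 39, 42, 49, 78, 91, 98, 147, 182, 273, 294, 546, 637, 1274, 1911
Sum = 1 + 2 + 3 + 6 + 7 + 13 + 14 + 21 + 26 + 39 + 42 + 49 + 78 + 91 + 98 + 147 + 182 + 273 + 294 + 546 + 637 + 1274 + 1911 = 5754

No, 3822 is not perfect (5754 ≠ 3822)


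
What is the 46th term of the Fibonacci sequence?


Sequence: 1, 1, 2, 3, 5, 8, 13, 21, 34, 55, 89, 144, 233, 377, 610, 987, 1597, 2584, 4181, 6765, 10946, 17711, 28657, 46368, 75025, 121393, 196418, 317811, 514229, 832040, 1346269, 2178309, 3524578, 5702887, 9227465, 14930352, 24157817, 39088169, 63245986, 102334155, 165580141, 267914296, 433494437, 701408733, 1134903170, 1836311903
F(46) = 1836311903


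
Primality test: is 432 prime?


432 / 2 = 216 (exact division)
432 is NOT prime.

No, 432 is not prime


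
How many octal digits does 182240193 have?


182240193 in base 8 = 1267141701
Number of digits = 10

10 digits (base 8)


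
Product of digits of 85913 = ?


8 × 5 × 9 × 1 × 3 = 1080


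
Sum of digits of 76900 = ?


7 + 6 + 9 + 0 + 0 = 22


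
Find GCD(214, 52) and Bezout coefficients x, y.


Tabular extended Euclidean (each row: r = 214*s + 52*t):
r=214, s=1, t=0
r=52, s=0, t=1
q=4: r=6, s=1, t=-4   [214*(1) + 52*(-4) = 6]
q=8: r=4, s=-8, t=33   [214*(-8) + 52*(33) = 4]
q=1: r=2, s=9, t=-37   [214*(9) + 52*(-37) = 2]
q=2: r=0, s=-26, t=107   [214*(-26) + 52*(107) = 0]
GCD = 2; from the row with r=2: x=9, y=-37
Check: 214*(9) + 52*(-37) = 1926 - 1924 = 2

GCD = 2, x = 9, y = -37


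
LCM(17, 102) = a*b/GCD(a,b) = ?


GCD(17, 102) = 17
LCM = 17*102/17 = 1734/17 = 102

LCM = 102


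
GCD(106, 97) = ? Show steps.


106 = 1 * 97 + 9
97 = 10 * 9 + 7
9 = 1 * 7 + 2
7 = 3 * 2 + 1
2 = 2 * 1 + 0
GCD = 1


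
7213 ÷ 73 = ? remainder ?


7213 = 73 * 98 + 59
Check: 7154 + 59 = 7213

q = 98, r = 59


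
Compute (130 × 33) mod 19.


130 × 33 = 4290
4290 mod 19 = 15


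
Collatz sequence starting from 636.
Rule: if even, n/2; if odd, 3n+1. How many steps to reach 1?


636 → 318 → 159 → 478 → 239 → 718 → 359 → 1078 → 539 → 1618 → 809 → 2428 → 1214 → 607 → 1822 → 911 → 2734 → 1367 → 4102 → 2051 → 6154 → 3077 → 9232 → 4616 → 2308 → 1154 → 577 → 1732 → 866 → 433 → 1300 → 650 → 325 → 976 → 488 → 244 → 122 → 61 → 184 → 92 → 46 → 23 → 70 → 35 → 106 → 53 → 160 → 80 → 40 → 20 → 10 → 5 → 16 → 8 → 4 → 2 → 1
Total steps = 56

56 steps


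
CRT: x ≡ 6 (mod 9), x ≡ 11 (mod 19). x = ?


M = 9*19 = 171
M1 = M/9 = 19, M2 = M/19 = 9
M1^(-1) mod 9 = 1, M2^(-1) mod 19 = 17
x = 6*19*1 + 11*9*17 = 1797
1797 mod 171 = 87
Check: 87 mod 9 = 6 ✓, 87 mod 19 = 11 ✓

x ≡ 87 (mod 171)


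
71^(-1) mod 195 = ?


Use the extended Euclidean algorithm on (195, 71); each row r = 195*s + 71*t:
r=195, s=1, t=0
r=71, s=0, t=1
q=2: r=53, s=1, t=-2   [195*(1) + 71*(-2) = 53]
q=1: r=18, s=-1, t=3   [195*(-1) + 71*(3) = 18]
q=2: r=17, s=3, t=-8   [195*(3) + 71*(-8) = 17]
q=1: r=1, s=-4, t=11   [195*(-4) + 71*(11) = 1]
q=17: r=0, s=71, t=-195   [195*(71) + 71*(-195) = 0]
GCD = 1 with t = 11, so 71*(11) ≡ 1 (mod 195)
Inverse = 11 mod 195 = 11
Check: 71 * 11 = 781 ≡ 1 (mod 195)

71^(-1) ≡ 11 (mod 195)


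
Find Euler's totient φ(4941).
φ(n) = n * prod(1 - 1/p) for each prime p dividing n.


4941 = 3^4 × 61
Prime factors: 3, 61
φ(4941) = 4941 × (1-1/3) × (1-1/61)
= 4941 × 2/3 × 60/61 = 3240

φ(4941) = 3240


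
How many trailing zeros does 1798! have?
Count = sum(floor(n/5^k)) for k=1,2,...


floor(1798/5) = 359
floor(1798/25) = 71
floor(1798/125) = 14
floor(1798/625) = 2
Total = 446

446 trailing zeros


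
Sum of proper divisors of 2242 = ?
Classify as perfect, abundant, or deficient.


Proper divisors: 1, 2, 19, 38, 59, 118, 1121
Sum = 1 + 2 + 19 + 38 + 59 + 118 + 1121 = 1358
1358 < 2242 → deficient

s(2242) = 1358 (deficient)


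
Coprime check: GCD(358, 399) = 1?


Euclidean algorithm:
399 = 1 * 358 + 41
358 = 8 * 41 + 30
41 = 1 * 30 + 11
30 = 2 * 11 + 8
11 = 1 * 8 + 3
8 = 2 * 3 + 2
3 = 1 * 2 + 1
2 = 2 * 1 + 0
GCD(358, 399) = 1

Yes, coprime (GCD = 1)


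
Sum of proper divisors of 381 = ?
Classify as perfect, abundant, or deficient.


Proper divisors: 1, 3, 127
Sum = 1 + 3 + 127 = 131
131 < 381 → deficient

s(381) = 131 (deficient)


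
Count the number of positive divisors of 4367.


4367 = 11^1 × 397^1
d(4367) = (1+1) × (1+1) = 4

4 divisors


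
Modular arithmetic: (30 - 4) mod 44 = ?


30 - 4 = 26
26 mod 44 = 26


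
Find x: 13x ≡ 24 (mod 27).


GCD(13, 27) = 1, unique solution
a^(-1) mod 27 = 25
x = 25 * 24 mod 27 = 6

x ≡ 6 (mod 27)


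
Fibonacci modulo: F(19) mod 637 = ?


F(k) mod 637 for k=1..19:
1, 1, 2, 3, 5, 8, 13, 21, 34, 55, 89, 144, 233, 377, 610, 350, 323, 36, 359
F(19) mod 637 = 359


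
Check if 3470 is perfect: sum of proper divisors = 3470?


Proper divisors of 3470: 1, 2, 5, 10, 347, 694, 1735
Sum = 1 + 2 + 5 + 10 + 347 + 694 + 1735 = 2794

No, 3470 is not perfect (2794 ≠ 3470)


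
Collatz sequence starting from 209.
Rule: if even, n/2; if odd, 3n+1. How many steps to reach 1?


209 → 628 → 314 → 157 → 472 → 236 → 118 → 59 → 178 → 89 → 268 → 134 → 67 → 202 → 101 → 304 → 152 → 76 → 38 → 19 → 58 → 29 → 88 → 44 → 22 → 11 → 34 → 17 → 52 → 26 → 13 → 40 → 20 → 10 → 5 → 16 → 8 → 4 → 2 → 1
Total steps = 39

39 steps


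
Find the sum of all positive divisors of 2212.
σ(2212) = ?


Divisors of 2212: 1, 2, 4, 7, 14, 28, 79, 158, 316, 553, 1106, 2212
Sum = 1 + 2 + 4 + 7 + 14 + 28 + 79 + 158 + 316 + 553 + 1106 + 2212 = 4480

σ(2212) = 4480


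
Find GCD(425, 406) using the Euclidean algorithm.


425 = 1 * 406 + 19
406 = 21 * 19 + 7
19 = 2 * 7 + 5
7 = 1 * 5 + 2
5 = 2 * 2 + 1
2 = 2 * 1 + 0
GCD = 1


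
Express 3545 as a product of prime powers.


3545 / 5 = 709
709 / 709 = 1
3545 = 5 × 709


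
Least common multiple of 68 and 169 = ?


GCD(68, 169) = 1
LCM = 68*169/1 = 11492/1 = 11492

LCM = 11492


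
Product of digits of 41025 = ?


4 × 1 × 0 × 2 × 5 = 0


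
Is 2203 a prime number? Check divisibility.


Check divisors up to sqrt(2203) = 46.9361
No divisors found.
2203 is prime.

Yes, 2203 is prime


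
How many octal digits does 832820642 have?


832820642 in base 8 = 6150752642
Number of digits = 10

10 digits (base 8)


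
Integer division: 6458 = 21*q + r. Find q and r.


6458 = 21 * 307 + 11
Check: 6447 + 11 = 6458

q = 307, r = 11


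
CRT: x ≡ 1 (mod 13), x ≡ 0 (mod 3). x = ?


M = 13*3 = 39
M1 = M/13 = 3, M2 = M/3 = 13
M1^(-1) mod 13 = 9, M2^(-1) mod 3 = 1
x = 1*3*9 + 0*13*1 = 27
27 mod 39 = 27
Check: 27 mod 13 = 1 ✓, 27 mod 3 = 0 ✓

x ≡ 27 (mod 39)


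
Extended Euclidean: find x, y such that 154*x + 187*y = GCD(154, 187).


Tabular extended Euclidean (each row: r = 154*s + 187*t):
r=154, s=1, t=0
r=187, s=0, t=1
q=0: r=154, s=1, t=0   [154*(1) + 187*(0) = 154]
q=1: r=33, s=-1, t=1   [154*(-1) + 187*(1) = 33]
q=4: r=22, s=5, t=-4   [154*(5) + 187*(-4) = 22]
q=1: r=11, s=-6, t=5   [154*(-6) + 187*(5) = 11]
q=2: r=0, s=17, t=-14   [154*(17) + 187*(-14) = 0]
GCD = 11; from the row with r=11: x=-6, y=5
Check: 154*(-6) + 187*(5) = -924 + 935 = 11

GCD = 11, x = -6, y = 5


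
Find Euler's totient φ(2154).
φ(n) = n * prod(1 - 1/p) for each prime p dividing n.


2154 = 2 × 3 × 359
Prime factors: 2, 3, 359
φ(2154) = 2154 × (1-1/2) × (1-1/3) × (1-1/359)
= 2154 × 1/2 × 2/3 × 358/359 = 716

φ(2154) = 716


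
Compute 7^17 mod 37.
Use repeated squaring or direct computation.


7^1 mod 37 = 7
7^2 mod 37 = 12
7^3 mod 37 = 10
7^4 mod 37 = 33
7^5 mod 37 = 9
7^6 mod 37 = 26
7^7 mod 37 = 34
7^8 mod 37 = 16
7^9 mod 37 = 1
7^10 mod 37 = 7
7^11 mod 37 = 12
7^12 mod 37 = 10
7^13 mod 37 = 33
7^14 mod 37 = 9
7^15 mod 37 = 26
7^16 mod 37 = 34
7^17 mod 37 = 16


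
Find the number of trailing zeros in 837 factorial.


floor(837/5) = 167
floor(837/25) = 33
floor(837/125) = 6
floor(837/625) = 1
Total = 207

207 trailing zeros


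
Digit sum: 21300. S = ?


2 + 1 + 3 + 0 + 0 = 6


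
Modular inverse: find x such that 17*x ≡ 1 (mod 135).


Use the extended Euclidean algorithm on (135, 17); each row r = 135*s + 17*t:
r=135, s=1, t=0
r=17, s=0, t=1
q=7: r=16, s=1, t=-7   [135*(1) + 17*(-7) = 16]
q=1: r=1, s=-1, t=8   [135*(-1) + 17*(8) = 1]
q=16: r=0, s=17, t=-135   [135*(17) + 17*(-135) = 0]
GCD = 1 with t = 8, so 17*(8) ≡ 1 (mod 135)
Inverse = 8 mod 135 = 8
Check: 17 * 8 = 136 ≡ 1 (mod 135)

17^(-1) ≡ 8 (mod 135)


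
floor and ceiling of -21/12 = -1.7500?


-21/12 = -1.7500
floor = -2
ceil = -1

floor = -2, ceil = -1


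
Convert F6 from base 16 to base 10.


F6 (base 16) = 246 (decimal)
246 (decimal) = 246 (base 10)


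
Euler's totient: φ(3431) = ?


3431 = 47 × 73
Prime factors: 47, 73
φ(3431) = 3431 × (1-1/47) × (1-1/73)
= 3431 × 46/47 × 72/73 = 3312

φ(3431) = 3312


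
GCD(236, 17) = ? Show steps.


236 = 13 * 17 + 15
17 = 1 * 15 + 2
15 = 7 * 2 + 1
2 = 2 * 1 + 0
GCD = 1


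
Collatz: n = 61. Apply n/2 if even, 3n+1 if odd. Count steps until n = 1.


61 → 184 → 92 → 46 → 23 → 70 → 35 → 106 → 53 → 160 → 80 → 40 → 20 → 10 → 5 → 16 → 8 → 4 → 2 → 1
Total steps = 19

19 steps


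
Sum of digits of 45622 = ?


4 + 5 + 6 + 2 + 2 = 19


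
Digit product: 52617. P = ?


5 × 2 × 6 × 1 × 7 = 420


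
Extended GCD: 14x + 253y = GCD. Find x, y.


Tabular extended Euclidean (each row: r = 14*s + 253*t):
r=14, s=1, t=0
r=253, s=0, t=1
q=0: r=14, s=1, t=0   [14*(1) + 253*(0) = 14]
q=18: r=1, s=-18, t=1   [14*(-18) + 253*(1) = 1]
q=14: r=0, s=253, t=-14   [14*(253) + 253*(-14) = 0]
GCD = 1; from the row with r=1: x=-18, y=1
Check: 14*(-18) + 253*(1) = -252 + 253 = 1

GCD = 1, x = -18, y = 1


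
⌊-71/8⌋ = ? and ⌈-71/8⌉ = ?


-71/8 = -8.8750
floor = -9
ceil = -8

floor = -9, ceil = -8


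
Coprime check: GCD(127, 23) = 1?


Euclidean algorithm:
127 = 5 * 23 + 12
23 = 1 * 12 + 11
12 = 1 * 11 + 1
11 = 11 * 1 + 0
GCD(127, 23) = 1

Yes, coprime (GCD = 1)


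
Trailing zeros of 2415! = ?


floor(2415/5) = 483
floor(2415/25) = 96
floor(2415/125) = 19
floor(2415/625) = 3
Total = 601

601 trailing zeros


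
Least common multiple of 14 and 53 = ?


GCD(14, 53) = 1
LCM = 14*53/1 = 742/1 = 742

LCM = 742


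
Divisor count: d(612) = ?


612 = 2^2 × 3^2 × 17^1
d(612) = (2+1) × (2+1) × (1+1) = 18

18 divisors


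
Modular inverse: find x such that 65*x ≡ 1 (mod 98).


Use the extended Euclidean algorithm on (98, 65); each row r = 98*s + 65*t:
r=98, s=1, t=0
r=65, s=0, t=1
q=1: r=33, s=1, t=-1   [98*(1) + 65*(-1) = 33]
q=1: r=32, s=-1, t=2   [98*(-1) + 65*(2) = 32]
q=1: r=1, s=2, t=-3   [98*(2) + 65*(-3) = 1]
q=32: r=0, s=-65, t=98   [98*(-65) + 65*(98) = 0]
GCD = 1 with t = -3, so 65*(-3) ≡ 1 (mod 98)
Inverse = -3 mod 98 = 95
Check: 65 * 95 = 6175 ≡ 1 (mod 98)

65^(-1) ≡ 95 (mod 98)


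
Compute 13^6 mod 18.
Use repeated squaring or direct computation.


13^1 mod 18 = 13
13^2 mod 18 = 7
13^3 mod 18 = 1
13^4 mod 18 = 13
13^5 mod 18 = 7
13^6 mod 18 = 1


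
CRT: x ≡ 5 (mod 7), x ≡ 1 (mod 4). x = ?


M = 7*4 = 28
M1 = M/7 = 4, M2 = M/4 = 7
M1^(-1) mod 7 = 2, M2^(-1) mod 4 = 3
x = 5*4*2 + 1*7*3 = 61
61 mod 28 = 5
Check: 5 mod 7 = 5 ✓, 5 mod 4 = 1 ✓

x ≡ 5 (mod 28)


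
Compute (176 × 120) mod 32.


176 × 120 = 21120
21120 mod 32 = 0


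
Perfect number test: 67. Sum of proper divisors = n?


Proper divisors of 67: 1
Sum = 1 = 1

No, 67 is not perfect (1 ≠ 67)


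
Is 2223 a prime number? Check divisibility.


2223 / 3 = 741 (exact division)
2223 is NOT prime.

No, 2223 is not prime


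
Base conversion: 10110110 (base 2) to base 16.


10110110 (base 2) = 182 (decimal)
182 (decimal) = B6 (base 16)


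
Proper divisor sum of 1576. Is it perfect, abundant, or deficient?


Proper divisors: 1, 2, 4, 8, 197, 394, 788
Sum = 1 + 2 + 4 + 8 + 197 + 394 + 788 = 1394
1394 < 1576 → deficient

s(1576) = 1394 (deficient)


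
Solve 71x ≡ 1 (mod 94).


GCD(71, 94) = 1, unique solution
a^(-1) mod 94 = 49
x = 49 * 1 mod 94 = 49

x ≡ 49 (mod 94)


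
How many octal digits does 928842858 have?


928842858 in base 8 = 6727202152
Number of digits = 10

10 digits (base 8)


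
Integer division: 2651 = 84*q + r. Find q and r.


2651 = 84 * 31 + 47
Check: 2604 + 47 = 2651

q = 31, r = 47


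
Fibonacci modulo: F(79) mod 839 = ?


F(k) mod 839 for k=1..79:
1, 1, 2, 3, 5, 8, 13, 21, 34, 55, 89, 144, 233, 377, 610, 148, 758, 67, 825, 53, 39, 92, 131, 223, 354, 577, 92, 669, 761, 591, 513, 265, 778, 204, 143, 347, 490, 837, 488, 486, 135, 621, 756, 538, 455, 154, 609, 763, 533, 457, 151, 608, 759, 528, 448, 137, 585, 722, 468, 351, 819, 331, 311, 642, 114, 756, 31, 787, 818, 766, 745, 672, 578, 411, 150, 561, 711, 433, 305
F(79) mod 839 = 305


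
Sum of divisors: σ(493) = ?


Divisors of 493: 1, 17, 29, 493
Sum = 1 + 17 + 29 + 493 = 540

σ(493) = 540


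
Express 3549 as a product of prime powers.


3549 / 3 = 1183
1183 / 7 = 169
169 / 13 = 13
13 / 13 = 1
3549 = 3 × 7 × 13^2


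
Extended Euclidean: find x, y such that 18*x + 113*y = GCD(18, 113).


Tabular extended Euclidean (each row: r = 18*s + 113*t):
r=18, s=1, t=0
r=113, s=0, t=1
q=0: r=18, s=1, t=0   [18*(1) + 113*(0) = 18]
q=6: r=5, s=-6, t=1   [18*(-6) + 113*(1) = 5]
q=3: r=3, s=19, t=-3   [18*(19) + 113*(-3) = 3]
q=1: r=2, s=-25, t=4   [18*(-25) + 113*(4) = 2]
q=1: r=1, s=44, t=-7   [18*(44) + 113*(-7) = 1]
q=2: r=0, s=-113, t=18   [18*(-113) + 113*(18) = 0]
GCD = 1; from the row with r=1: x=44, y=-7
Check: 18*(44) + 113*(-7) = 792 - 791 = 1

GCD = 1, x = 44, y = -7


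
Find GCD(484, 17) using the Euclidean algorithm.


484 = 28 * 17 + 8
17 = 2 * 8 + 1
8 = 8 * 1 + 0
GCD = 1


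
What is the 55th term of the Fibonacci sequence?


Sequence: 1, 1, 2, 3, 5, 8, 13, 21, 34, 55, 89, 144, 233, 377, 610, 987, 1597, 2584, 4181, 6765, 10946, 17711, 28657, 46368, 75025, 121393, 196418, 317811, 514229, 832040, 1346269, 2178309, 3524578, 5702887, 9227465, 14930352, 24157817, 39088169, 63245986, 102334155, 165580141, 267914296, 433494437, 701408733, 1134903170, 1836311903, 2971215073, 4807526976, 7778742049, 12586269025, 20365011074, 32951280099, 53316291173, 86267571272, 139583862445
F(55) = 139583862445


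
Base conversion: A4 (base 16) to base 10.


A4 (base 16) = 164 (decimal)
164 (decimal) = 164 (base 10)


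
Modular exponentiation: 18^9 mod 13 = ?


18^1 mod 13 = 5
18^2 mod 13 = 12
18^3 mod 13 = 8
18^4 mod 13 = 1
18^5 mod 13 = 5
18^6 mod 13 = 12
18^7 mod 13 = 8
18^8 mod 13 = 1
18^9 mod 13 = 5


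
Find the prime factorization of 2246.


2246 / 2 = 1123
1123 / 1123 = 1
2246 = 2 × 1123


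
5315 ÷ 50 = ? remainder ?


5315 = 50 * 106 + 15
Check: 5300 + 15 = 5315

q = 106, r = 15


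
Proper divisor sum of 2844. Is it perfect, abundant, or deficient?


Proper divisors: 1, 2, 3, 4, 6, 9, 12, 18, 36, 79, 158, 237, 316, 474, 711, 948, 1422
Sum = 1 + 2 + 3 + 4 + 6 + 9 + 12 + 18 + 36 + 79 + 158 + 237 + 316 + 474 + 711 + 948 + 1422 = 4436
4436 > 2844 → abundant

s(2844) = 4436 (abundant)


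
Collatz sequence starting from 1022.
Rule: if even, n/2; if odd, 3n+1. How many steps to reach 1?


1022 → 511 → 1534 → 767 → 2302 → 1151 → 3454 → 1727 → 5182 → 2591 → 7774 → 3887 → 11662 → 5831 → 17494 → 8747 → 26242 → 13121 → 39364 → 19682 → 9841 → 29524 → 14762 → 7381 → 22144 → 11072 → 5536 → 2768 → 1384 → 692 → 346 → 173 → 520 → 260 → 130 → 65 → 196 → 98 → 49 → 148 → 74 → 37 → 112 → 56 → 28 → 14 → 7 → 22 → 11 → 34 → 17 → 52 → 26 → 13 → 40 → 20 → 10 → 5 → 16 → 8 → 4 → 2 → 1
Total steps = 62

62 steps


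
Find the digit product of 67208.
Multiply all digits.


6 × 7 × 2 × 0 × 8 = 0


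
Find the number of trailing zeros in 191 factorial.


floor(191/5) = 38
floor(191/25) = 7
floor(191/125) = 1
Total = 46

46 trailing zeros


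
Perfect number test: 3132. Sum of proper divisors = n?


Proper divisors of 3132: 1, 2, 3, 4, 6, 9, 12, 18, 27, 29, 36, 54, 58, 87, 108, 116, 174, 261, 348, 522, 783, 1044, 1566
Sum = 1 + 2 + 3 + 4 + 6 + 9 + 12 + 18 + 27 + 29 + 36 + 54 + 58 + 87 + 108 + 116 + 174 + 261 + 348 + 522 + 783 + 1044 + 1566 = 5268

No, 3132 is not perfect (5268 ≠ 3132)


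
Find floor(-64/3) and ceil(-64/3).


-64/3 = -21.3333
floor = -22
ceil = -21

floor = -22, ceil = -21


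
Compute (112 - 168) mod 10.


112 - 168 = -56
-56 mod 10 = 4


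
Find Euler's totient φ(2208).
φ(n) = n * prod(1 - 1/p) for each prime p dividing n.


2208 = 2^5 × 3 × 23
Prime factors: 2, 3, 23
φ(2208) = 2208 × (1-1/2) × (1-1/3) × (1-1/23)
= 2208 × 1/2 × 2/3 × 22/23 = 704

φ(2208) = 704


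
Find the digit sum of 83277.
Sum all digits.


8 + 3 + 2 + 7 + 7 = 27


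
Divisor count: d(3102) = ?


3102 = 2^1 × 3^1 × 11^1 × 47^1
d(3102) = (1+1) × (1+1) × (1+1) × (1+1) = 16

16 divisors


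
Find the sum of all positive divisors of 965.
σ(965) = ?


Divisors of 965: 1, 5, 193, 965
Sum = 1 + 5 + 193 + 965 = 1164

σ(965) = 1164


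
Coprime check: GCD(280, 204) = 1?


Euclidean algorithm:
280 = 1 * 204 + 76
204 = 2 * 76 + 52
76 = 1 * 52 + 24
52 = 2 * 24 + 4
24 = 6 * 4 + 0
GCD(280, 204) = 4

No, not coprime (GCD = 4)


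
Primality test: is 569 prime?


Check divisors up to sqrt(569) = 23.8537
No divisors found.
569 is prime.

Yes, 569 is prime


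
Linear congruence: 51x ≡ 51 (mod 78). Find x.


GCD(51, 78) = 3 divides 51
Divide: 17x ≡ 17 (mod 26)
x ≡ 1 (mod 26)


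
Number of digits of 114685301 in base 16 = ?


114685301 in base 16 = 6D5F575
Number of digits = 7

7 digits (base 16)


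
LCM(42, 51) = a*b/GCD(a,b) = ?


GCD(42, 51) = 3
LCM = 42*51/3 = 2142/3 = 714

LCM = 714


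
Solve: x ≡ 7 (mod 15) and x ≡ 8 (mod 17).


M = 15*17 = 255
M1 = M/15 = 17, M2 = M/17 = 15
M1^(-1) mod 15 = 8, M2^(-1) mod 17 = 8
x = 7*17*8 + 8*15*8 = 1912
1912 mod 255 = 127
Check: 127 mod 15 = 7 ✓, 127 mod 17 = 8 ✓

x ≡ 127 (mod 255)


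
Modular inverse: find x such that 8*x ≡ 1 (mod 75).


Use the extended Euclidean algorithm on (75, 8); each row r = 75*s + 8*t:
r=75, s=1, t=0
r=8, s=0, t=1
q=9: r=3, s=1, t=-9   [75*(1) + 8*(-9) = 3]
q=2: r=2, s=-2, t=19   [75*(-2) + 8*(19) = 2]
q=1: r=1, s=3, t=-28   [75*(3) + 8*(-28) = 1]
q=2: r=0, s=-8, t=75   [75*(-8) + 8*(75) = 0]
GCD = 1 with t = -28, so 8*(-28) ≡ 1 (mod 75)
Inverse = -28 mod 75 = 47
Check: 8 * 47 = 376 ≡ 1 (mod 75)

8^(-1) ≡ 47 (mod 75)


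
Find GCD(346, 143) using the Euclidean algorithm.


346 = 2 * 143 + 60
143 = 2 * 60 + 23
60 = 2 * 23 + 14
23 = 1 * 14 + 9
14 = 1 * 9 + 5
9 = 1 * 5 + 4
5 = 1 * 4 + 1
4 = 4 * 1 + 0
GCD = 1


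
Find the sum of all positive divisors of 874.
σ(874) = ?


Divisors of 874: 1, 2, 19, 23, 38, 46, 437, 874
Sum = 1 + 2 + 19 + 23 + 38 + 46 + 437 + 874 = 1440

σ(874) = 1440


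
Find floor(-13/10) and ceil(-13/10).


-13/10 = -1.3000
floor = -2
ceil = -1

floor = -2, ceil = -1


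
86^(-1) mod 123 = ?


Use the extended Euclidean algorithm on (123, 86); each row r = 123*s + 86*t:
r=123, s=1, t=0
r=86, s=0, t=1
q=1: r=37, s=1, t=-1   [123*(1) + 86*(-1) = 37]
q=2: r=12, s=-2, t=3   [123*(-2) + 86*(3) = 12]
q=3: r=1, s=7, t=-10   [123*(7) + 86*(-10) = 1]
q=12: r=0, s=-86, t=123   [123*(-86) + 86*(123) = 0]
GCD = 1 with t = -10, so 86*(-10) ≡ 1 (mod 123)
Inverse = -10 mod 123 = 113
Check: 86 * 113 = 9718 ≡ 1 (mod 123)

86^(-1) ≡ 113 (mod 123)


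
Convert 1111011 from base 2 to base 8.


1111011 (base 2) = 123 (decimal)
123 (decimal) = 173 (base 8)


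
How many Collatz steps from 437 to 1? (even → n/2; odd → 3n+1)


437 → 1312 → 656 → 328 → 164 → 82 → 41 → 124 → 62 → 31 → 94 → 47 → 142 → 71 → 214 → 107 → 322 → 161 → 484 → 242 → 121 → 364 → 182 → 91 → 274 → 137 → 412 → 206 → 103 → 310 → 155 → 466 → 233 → 700 → 350 → 175 → 526 → 263 → 790 → 395 → 1186 → 593 → 1780 → 890 → 445 → 1336 → 668 → 334 → 167 → 502 → 251 → 754 → 377 → 1132 → 566 → 283 → 850 → 425 → 1276 → 638 → 319 → 958 → 479 → 1438 → 719 → 2158 → 1079 → 3238 → 1619 → 4858 → 2429 → 7288 → 3644 → 1822 → 911 → 2734 → 1367 → 4102 → 2051 → 6154 → 3077 → 9232 → 4616 → 2308 → 1154 → 577 → 1732 → 866 → 433 → 1300 → 650 → 325 → 976 → 488 → 244 → 122 → 61 → 184 → 92 → 46 → 23 → 70 → 35 → 106 → 53 → 160 → 80 → 40 → 20 → 10 → 5 → 16 → 8 → 4 → 2 → 1
Total steps = 115

115 steps


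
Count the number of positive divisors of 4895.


4895 = 5^1 × 11^1 × 89^1
d(4895) = (1+1) × (1+1) × (1+1) = 8

8 divisors


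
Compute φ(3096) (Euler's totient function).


3096 = 2^3 × 3^2 × 43
Prime factors: 2, 3, 43
φ(3096) = 3096 × (1-1/2) × (1-1/3) × (1-1/43)
= 3096 × 1/2 × 2/3 × 42/43 = 1008

φ(3096) = 1008


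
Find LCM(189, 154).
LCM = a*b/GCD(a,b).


GCD(189, 154) = 7
LCM = 189*154/7 = 29106/7 = 4158

LCM = 4158


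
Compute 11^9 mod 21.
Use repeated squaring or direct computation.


11^1 mod 21 = 11
11^2 mod 21 = 16
11^3 mod 21 = 8
11^4 mod 21 = 4
11^5 mod 21 = 2
11^6 mod 21 = 1
11^7 mod 21 = 11
11^8 mod 21 = 16
11^9 mod 21 = 8


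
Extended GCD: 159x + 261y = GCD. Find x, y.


Tabular extended Euclidean (each row: r = 159*s + 261*t):
r=159, s=1, t=0
r=261, s=0, t=1
q=0: r=159, s=1, t=0   [159*(1) + 261*(0) = 159]
q=1: r=102, s=-1, t=1   [159*(-1) + 261*(1) = 102]
q=1: r=57, s=2, t=-1   [159*(2) + 261*(-1) = 57]
q=1: r=45, s=-3, t=2   [159*(-3) + 261*(2) = 45]
q=1: r=12, s=5, t=-3   [159*(5) + 261*(-3) = 12]
q=3: r=9, s=-18, t=11   [159*(-18) + 261*(11) = 9]
q=1: r=3, s=23, t=-14   [159*(23) + 261*(-14) = 3]
q=3: r=0, s=-87, t=53   [159*(-87) + 261*(53) = 0]
GCD = 3; from the row with r=3: x=23, y=-14
Check: 159*(23) + 261*(-14) = 3657 - 3654 = 3

GCD = 3, x = 23, y = -14


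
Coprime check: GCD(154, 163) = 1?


Euclidean algorithm:
163 = 1 * 154 + 9
154 = 17 * 9 + 1
9 = 9 * 1 + 0
GCD(154, 163) = 1

Yes, coprime (GCD = 1)


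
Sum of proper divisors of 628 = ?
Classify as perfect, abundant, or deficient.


Proper divisors: 1, 2, 4, 157, 314
Sum = 1 + 2 + 4 + 157 + 314 = 478
478 < 628 → deficient

s(628) = 478 (deficient)


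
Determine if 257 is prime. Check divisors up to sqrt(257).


Check divisors up to sqrt(257) = 16.0312
No divisors found.
257 is prime.

Yes, 257 is prime


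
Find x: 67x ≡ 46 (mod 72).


GCD(67, 72) = 1, unique solution
a^(-1) mod 72 = 43
x = 43 * 46 mod 72 = 34

x ≡ 34 (mod 72)


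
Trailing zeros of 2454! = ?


floor(2454/5) = 490
floor(2454/25) = 98
floor(2454/125) = 19
floor(2454/625) = 3
Total = 610

610 trailing zeros


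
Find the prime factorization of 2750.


2750 / 2 = 1375
1375 / 5 = 275
275 / 5 = 55
55 / 5 = 11
11 / 11 = 1
2750 = 2 × 5^3 × 11


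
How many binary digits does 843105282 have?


843105282 in base 2 = 110010010000001100010000000010
Number of digits = 30

30 digits (base 2)


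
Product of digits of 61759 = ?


6 × 1 × 7 × 5 × 9 = 1890


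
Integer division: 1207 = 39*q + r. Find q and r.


1207 = 39 * 30 + 37
Check: 1170 + 37 = 1207

q = 30, r = 37


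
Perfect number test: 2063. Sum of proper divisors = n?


Proper divisors of 2063: 1
Sum = 1 = 1

No, 2063 is not perfect (1 ≠ 2063)


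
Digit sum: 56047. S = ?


5 + 6 + 0 + 4 + 7 = 22


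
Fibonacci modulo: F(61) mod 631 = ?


F(k) mod 631 for k=1..61:
1, 1, 2, 3, 5, 8, 13, 21, 34, 55, 89, 144, 233, 377, 610, 356, 335, 60, 395, 455, 219, 43, 262, 305, 567, 241, 177, 418, 595, 382, 346, 97, 443, 540, 352, 261, 613, 243, 225, 468, 62, 530, 592, 491, 452, 312, 133, 445, 578, 392, 339, 100, 439, 539, 347, 255, 602, 226, 197, 423, 620
F(61) mod 631 = 620


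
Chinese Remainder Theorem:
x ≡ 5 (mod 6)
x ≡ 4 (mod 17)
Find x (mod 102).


M = 6*17 = 102
M1 = M/6 = 17, M2 = M/17 = 6
M1^(-1) mod 6 = 5, M2^(-1) mod 17 = 3
x = 5*17*5 + 4*6*3 = 497
497 mod 102 = 89
Check: 89 mod 6 = 5 ✓, 89 mod 17 = 4 ✓

x ≡ 89 (mod 102)


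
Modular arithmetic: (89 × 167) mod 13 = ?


89 × 167 = 14863
14863 mod 13 = 4


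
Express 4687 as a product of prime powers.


4687 / 43 = 109
109 / 109 = 1
4687 = 43 × 109


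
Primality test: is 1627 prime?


Check divisors up to sqrt(1627) = 40.3361
No divisors found.
1627 is prime.

Yes, 1627 is prime


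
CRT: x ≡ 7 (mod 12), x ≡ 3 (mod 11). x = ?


M = 12*11 = 132
M1 = M/12 = 11, M2 = M/11 = 12
M1^(-1) mod 12 = 11, M2^(-1) mod 11 = 1
x = 7*11*11 + 3*12*1 = 883
883 mod 132 = 91
Check: 91 mod 12 = 7 ✓, 91 mod 11 = 3 ✓

x ≡ 91 (mod 132)


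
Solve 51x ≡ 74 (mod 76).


GCD(51, 76) = 1, unique solution
a^(-1) mod 76 = 3
x = 3 * 74 mod 76 = 70

x ≡ 70 (mod 76)


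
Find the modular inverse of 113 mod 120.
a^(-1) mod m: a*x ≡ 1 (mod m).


Use the extended Euclidean algorithm on (120, 113); each row r = 120*s + 113*t:
r=120, s=1, t=0
r=113, s=0, t=1
q=1: r=7, s=1, t=-1   [120*(1) + 113*(-1) = 7]
q=16: r=1, s=-16, t=17   [120*(-16) + 113*(17) = 1]
q=7: r=0, s=113, t=-120   [120*(113) + 113*(-120) = 0]
GCD = 1 with t = 17, so 113*(17) ≡ 1 (mod 120)
Inverse = 17 mod 120 = 17
Check: 113 * 17 = 1921 ≡ 1 (mod 120)

113^(-1) ≡ 17 (mod 120)


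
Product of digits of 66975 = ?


6 × 6 × 9 × 7 × 5 = 11340


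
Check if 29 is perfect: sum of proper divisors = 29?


Proper divisors of 29: 1
Sum = 1 = 1

No, 29 is not perfect (1 ≠ 29)


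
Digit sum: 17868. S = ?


1 + 7 + 8 + 6 + 8 = 30


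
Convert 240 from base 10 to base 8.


240 (base 10) = 240 (decimal)
240 (decimal) = 360 (base 8)


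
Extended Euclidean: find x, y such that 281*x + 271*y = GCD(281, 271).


Tabular extended Euclidean (each row: r = 281*s + 271*t):
r=281, s=1, t=0
r=271, s=0, t=1
q=1: r=10, s=1, t=-1   [281*(1) + 271*(-1) = 10]
q=27: r=1, s=-27, t=28   [281*(-27) + 271*(28) = 1]
q=10: r=0, s=271, t=-281   [281*(271) + 271*(-281) = 0]
GCD = 1; from the row with r=1: x=-27, y=28
Check: 281*(-27) + 271*(28) = -7587 + 7588 = 1

GCD = 1, x = -27, y = 28


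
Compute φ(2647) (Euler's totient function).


2647 = 2647
Prime factors: 2647
φ(2647) = 2647 × (1-1/2647)
= 2647 × 2646/2647 = 2646

φ(2647) = 2646


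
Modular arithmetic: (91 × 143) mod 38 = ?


91 × 143 = 13013
13013 mod 38 = 17


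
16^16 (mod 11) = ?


16^1 mod 11 = 5
16^2 mod 11 = 3
16^3 mod 11 = 4
16^4 mod 11 = 9
16^5 mod 11 = 1
16^6 mod 11 = 5
16^7 mod 11 = 3
16^8 mod 11 = 4
16^9 mod 11 = 9
16^10 mod 11 = 1
16^11 mod 11 = 5
16^12 mod 11 = 3
16^13 mod 11 = 4
16^14 mod 11 = 9
16^15 mod 11 = 1
16^16 mod 11 = 5


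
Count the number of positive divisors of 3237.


3237 = 3^1 × 13^1 × 83^1
d(3237) = (1+1) × (1+1) × (1+1) = 8

8 divisors


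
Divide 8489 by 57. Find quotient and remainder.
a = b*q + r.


8489 = 57 * 148 + 53
Check: 8436 + 53 = 8489

q = 148, r = 53


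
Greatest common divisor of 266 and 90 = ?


266 = 2 * 90 + 86
90 = 1 * 86 + 4
86 = 21 * 4 + 2
4 = 2 * 2 + 0
GCD = 2


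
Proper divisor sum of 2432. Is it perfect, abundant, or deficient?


Proper divisors: 1, 2, 4, 8, 16, 19, 32, 38, 64, 76, 128, 152, 304, 608, 1216
Sum = 1 + 2 + 4 + 8 + 16 + 19 + 32 + 38 + 64 + 76 + 128 + 152 + 304 + 608 + 1216 = 2668
2668 > 2432 → abundant

s(2432) = 2668 (abundant)


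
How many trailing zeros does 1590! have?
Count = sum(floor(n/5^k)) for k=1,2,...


floor(1590/5) = 318
floor(1590/25) = 63
floor(1590/125) = 12
floor(1590/625) = 2
Total = 395

395 trailing zeros


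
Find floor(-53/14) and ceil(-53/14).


-53/14 = -3.7857
floor = -4
ceil = -3

floor = -4, ceil = -3


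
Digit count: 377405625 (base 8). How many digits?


377405625 in base 8 = 2637540271
Number of digits = 10

10 digits (base 8)


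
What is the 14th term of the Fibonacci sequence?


Sequence: 1, 1, 2, 3, 5, 8, 13, 21, 34, 55, 89, 144, 233, 377
F(14) = 377


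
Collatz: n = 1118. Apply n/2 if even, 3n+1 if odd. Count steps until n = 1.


1118 → 559 → 1678 → 839 → 2518 → 1259 → 3778 → 1889 → 5668 → 2834 → 1417 → 4252 → 2126 → 1063 → 3190 → 1595 → 4786 → 2393 → 7180 → 3590 → 1795 → 5386 → 2693 → 8080 → 4040 → 2020 → 1010 → 505 → 1516 → 758 → 379 → 1138 → 569 → 1708 → 854 → 427 → 1282 → 641 → 1924 → 962 → 481 → 1444 → 722 → 361 → 1084 → 542 → 271 → 814 → 407 → 1222 → 611 → 1834 → 917 → 2752 → 1376 → 688 → 344 → 172 → 86 → 43 → 130 → 65 → 196 → 98 → 49 → 148 → 74 → 37 → 112 → 56 → 28 → 14 → 7 → 22 → 11 → 34 → 17 → 52 → 26 → 13 → 40 → 20 → 10 → 5 → 16 → 8 → 4 → 2 → 1
Total steps = 88

88 steps


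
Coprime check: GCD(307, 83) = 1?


Euclidean algorithm:
307 = 3 * 83 + 58
83 = 1 * 58 + 25
58 = 2 * 25 + 8
25 = 3 * 8 + 1
8 = 8 * 1 + 0
GCD(307, 83) = 1

Yes, coprime (GCD = 1)


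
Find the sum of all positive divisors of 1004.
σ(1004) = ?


Divisors of 1004: 1, 2, 4, 251, 502, 1004
Sum = 1 + 2 + 4 + 251 + 502 + 1004 = 1764

σ(1004) = 1764


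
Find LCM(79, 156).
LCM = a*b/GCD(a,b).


GCD(79, 156) = 1
LCM = 79*156/1 = 12324/1 = 12324

LCM = 12324


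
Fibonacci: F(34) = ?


Sequence: 1, 1, 2, 3, 5, 8, 13, 21, 34, 55, 89, 144, 233, 377, 610, 987, 1597, 2584, 4181, 6765, 10946, 17711, 28657, 46368, 75025, 121393, 196418, 317811, 514229, 832040, 1346269, 2178309, 3524578, 5702887
F(34) = 5702887


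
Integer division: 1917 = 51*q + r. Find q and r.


1917 = 51 * 37 + 30
Check: 1887 + 30 = 1917

q = 37, r = 30


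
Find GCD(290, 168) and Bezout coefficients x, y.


Tabular extended Euclidean (each row: r = 290*s + 168*t):
r=290, s=1, t=0
r=168, s=0, t=1
q=1: r=122, s=1, t=-1   [290*(1) + 168*(-1) = 122]
q=1: r=46, s=-1, t=2   [290*(-1) + 168*(2) = 46]
q=2: r=30, s=3, t=-5   [290*(3) + 168*(-5) = 30]
q=1: r=16, s=-4, t=7   [290*(-4) + 168*(7) = 16]
q=1: r=14, s=7, t=-12   [290*(7) + 168*(-12) = 14]
q=1: r=2, s=-11, t=19   [290*(-11) + 168*(19) = 2]
q=7: r=0, s=84, t=-145   [290*(84) + 168*(-145) = 0]
GCD = 2; from the row with r=2: x=-11, y=19
Check: 290*(-11) + 168*(19) = -3190 + 3192 = 2

GCD = 2, x = -11, y = 19


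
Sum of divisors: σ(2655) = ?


Divisors of 2655: 1, 3, 5, 9, 15, 45, 59, 177, 295, 531, 885, 2655
Sum = 1 + 3 + 5 + 9 + 15 + 45 + 59 + 177 + 295 + 531 + 885 + 2655 = 4680

σ(2655) = 4680


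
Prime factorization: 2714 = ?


2714 / 2 = 1357
1357 / 23 = 59
59 / 59 = 1
2714 = 2 × 23 × 59


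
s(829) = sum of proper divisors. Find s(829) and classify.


Proper divisors: 1
Sum = 1 = 1
1 < 829 → deficient

s(829) = 1 (deficient)


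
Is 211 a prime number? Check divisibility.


Check divisors up to sqrt(211) = 14.5258
No divisors found.
211 is prime.

Yes, 211 is prime


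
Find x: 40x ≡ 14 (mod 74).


GCD(40, 74) = 2 divides 14
Divide: 20x ≡ 7 (mod 37)
x ≡ 17 (mod 37)


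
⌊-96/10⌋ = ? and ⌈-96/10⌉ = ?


-96/10 = -9.6000
floor = -10
ceil = -9

floor = -10, ceil = -9


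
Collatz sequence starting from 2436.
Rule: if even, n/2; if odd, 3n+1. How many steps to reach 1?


2436 → 1218 → 609 → 1828 → 914 → 457 → 1372 → 686 → 343 → 1030 → 515 → 1546 → 773 → 2320 → 1160 → 580 → 290 → 145 → 436 → 218 → 109 → 328 → 164 → 82 → 41 → 124 → 62 → 31 → 94 → 47 → 142 → 71 → 214 → 107 → 322 → 161 → 484 → 242 → 121 → 364 → 182 → 91 → 274 → 137 → 412 → 206 → 103 → 310 → 155 → 466 → 233 → 700 → 350 → 175 → 526 → 263 → 790 → 395 → 1186 → 593 → 1780 → 890 → 445 → 1336 → 668 → 334 → 167 → 502 → 251 → 754 → 377 → 1132 → 566 → 283 → 850 → 425 → 1276 → 638 → 319 → 958 → 479 → 1438 → 719 → 2158 → 1079 → 3238 → 1619 → 4858 → 2429 → 7288 → 3644 → 1822 → 911 → 2734 → 1367 → 4102 → 2051 → 6154 → 3077 → 9232 → 4616 → 2308 → 1154 → 577 → 1732 → 866 → 433 → 1300 → 650 → 325 → 976 → 488 → 244 → 122 → 61 → 184 → 92 → 46 → 23 → 70 → 35 → 106 → 53 → 160 → 80 → 40 → 20 → 10 → 5 → 16 → 8 → 4 → 2 → 1
Total steps = 133

133 steps


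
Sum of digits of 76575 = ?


7 + 6 + 5 + 7 + 5 = 30


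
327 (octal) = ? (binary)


327 (base 8) = 215 (decimal)
215 (decimal) = 11010111 (base 2)


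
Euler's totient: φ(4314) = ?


4314 = 2 × 3 × 719
Prime factors: 2, 3, 719
φ(4314) = 4314 × (1-1/2) × (1-1/3) × (1-1/719)
= 4314 × 1/2 × 2/3 × 718/719 = 1436

φ(4314) = 1436


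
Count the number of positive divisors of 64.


64 = 2^6
d(64) = (6+1) = 7

7 divisors


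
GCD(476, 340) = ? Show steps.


476 = 1 * 340 + 136
340 = 2 * 136 + 68
136 = 2 * 68 + 0
GCD = 68


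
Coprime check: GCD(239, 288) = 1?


Euclidean algorithm:
288 = 1 * 239 + 49
239 = 4 * 49 + 43
49 = 1 * 43 + 6
43 = 7 * 6 + 1
6 = 6 * 1 + 0
GCD(239, 288) = 1

Yes, coprime (GCD = 1)


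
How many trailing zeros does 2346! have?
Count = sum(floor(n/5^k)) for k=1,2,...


floor(2346/5) = 469
floor(2346/25) = 93
floor(2346/125) = 18
floor(2346/625) = 3
Total = 583

583 trailing zeros


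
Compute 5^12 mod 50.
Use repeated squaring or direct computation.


5^1 mod 50 = 5
5^2 mod 50 = 25
5^3 mod 50 = 25
5^4 mod 50 = 25
5^5 mod 50 = 25
5^6 mod 50 = 25
5^7 mod 50 = 25
5^8 mod 50 = 25
5^9 mod 50 = 25
5^10 mod 50 = 25
5^11 mod 50 = 25
5^12 mod 50 = 25


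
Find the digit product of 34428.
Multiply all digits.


3 × 4 × 4 × 2 × 8 = 768


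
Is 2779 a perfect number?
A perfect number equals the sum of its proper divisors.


Proper divisors of 2779: 1, 7, 397
Sum = 1 + 7 + 397 = 405

No, 2779 is not perfect (405 ≠ 2779)


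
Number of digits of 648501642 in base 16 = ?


648501642 in base 16 = 26A7598A
Number of digits = 8

8 digits (base 16)


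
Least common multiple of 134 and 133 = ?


GCD(134, 133) = 1
LCM = 134*133/1 = 17822/1 = 17822

LCM = 17822


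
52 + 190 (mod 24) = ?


52 + 190 = 242
242 mod 24 = 2


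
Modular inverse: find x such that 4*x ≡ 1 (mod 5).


Use the extended Euclidean algorithm on (5, 4); each row r = 5*s + 4*t:
r=5, s=1, t=0
r=4, s=0, t=1
q=1: r=1, s=1, t=-1   [5*(1) + 4*(-1) = 1]
q=4: r=0, s=-4, t=5   [5*(-4) + 4*(5) = 0]
GCD = 1 with t = -1, so 4*(-1) ≡ 1 (mod 5)
Inverse = -1 mod 5 = 4
Check: 4 * 4 = 16 ≡ 1 (mod 5)

4^(-1) ≡ 4 (mod 5)


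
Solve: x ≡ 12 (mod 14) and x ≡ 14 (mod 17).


M = 14*17 = 238
M1 = M/14 = 17, M2 = M/17 = 14
M1^(-1) mod 14 = 5, M2^(-1) mod 17 = 11
x = 12*17*5 + 14*14*11 = 3176
3176 mod 238 = 82
Check: 82 mod 14 = 12 ✓, 82 mod 17 = 14 ✓

x ≡ 82 (mod 238)


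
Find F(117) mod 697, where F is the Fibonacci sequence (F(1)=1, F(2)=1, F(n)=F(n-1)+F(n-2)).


F(k) mod 697 for k=1..117:
1, 1, 2, 3, 5, 8, 13, 21, 34, 55, 89, 144, 233, 377, 610, 290, 203, 493, 696, 492, 491, 286, 80, 366, 446, 115, 561, 676, 540, 519, 362, 184, 546, 33, 579, 612, 494, 409, 206, 615, 124, 42, 166, 208, 374, 582, 259, 144, 403, 547, 253, 103, 356, 459, 118, 577, 695, 575, 573, 451, 327, 81, 408, 489, 200, 689, 192, 184, 376, 560, 239, 102, 341, 443, 87, 530, 617, 450, 370, 123, 493, 616, 412, 331, 46, 377, 423, 103, 526, 629, 458, 390, 151, 541, 692, 536, 531, 370, 204, 574, 81, 655, 39, 694, 36, 33, 69, 102, 171, 273, 444, 20, 464, 484, 251, 38, 289
F(117) mod 697 = 289
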